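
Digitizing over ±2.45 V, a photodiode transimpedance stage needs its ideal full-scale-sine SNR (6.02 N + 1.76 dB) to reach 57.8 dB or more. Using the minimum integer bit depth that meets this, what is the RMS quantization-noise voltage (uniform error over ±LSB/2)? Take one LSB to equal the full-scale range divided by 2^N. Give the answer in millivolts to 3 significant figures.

1.38 mV

Span: 2.45 V − (-2.45 V) = 4.9 V.
Solving 6.02 N ≥ 57.8 − 1.76: N ≥ 9.309. Round up → N = 10.
One LSB is 4.9 V / 1024 = 4.7852 mV.
V_rms = LSB/√12 = 1.38 mV.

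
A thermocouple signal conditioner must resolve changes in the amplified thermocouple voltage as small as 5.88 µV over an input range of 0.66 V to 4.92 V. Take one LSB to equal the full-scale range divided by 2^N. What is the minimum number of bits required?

20 bits

Full-scale range = 4.92 V − (0.66 V) = 4.26 V.
Need 2^N ≥ 4.26 V / 5.88 µV = 724500 → N_min = 20.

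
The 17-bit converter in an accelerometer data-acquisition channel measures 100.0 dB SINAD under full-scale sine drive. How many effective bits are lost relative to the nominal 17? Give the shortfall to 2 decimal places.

0.68 bits

N_eff = (100.0 − 1.76)/6.02 = 16.3189 bits.
Lost resolution: 17 − 16.3189 = 0.6811 bits.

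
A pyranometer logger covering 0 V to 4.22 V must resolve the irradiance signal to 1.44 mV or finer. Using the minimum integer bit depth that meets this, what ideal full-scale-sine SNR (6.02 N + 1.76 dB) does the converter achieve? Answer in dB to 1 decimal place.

Full-scale range = 4.22 V.
4.22 V / 1.44 mV = 2931. Since 2^11 = 2048 and 2^12 = 4096, N = 12.
Ideal SNR at N = 12: 6.02·12 + 1.76 = 74.0 dB.

74.0 dB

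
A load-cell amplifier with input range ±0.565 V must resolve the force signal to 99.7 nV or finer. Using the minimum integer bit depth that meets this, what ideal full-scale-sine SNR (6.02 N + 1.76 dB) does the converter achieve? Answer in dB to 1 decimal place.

The full-scale span is 0.565 − (-0.565) = 1.13 V.
Levels needed ≥ 1.13/99.7 nV = 1.133e7. 2^24 = 16777216 suffices, so N_min = 24.
6.02(24) + 1.76 = 146.24 dB.

146.2 dB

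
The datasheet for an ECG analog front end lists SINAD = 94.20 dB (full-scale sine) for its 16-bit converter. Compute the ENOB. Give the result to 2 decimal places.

15.36 bits

ENOB = (94.20 − 1.76)/6.02 = 15.3555 bits.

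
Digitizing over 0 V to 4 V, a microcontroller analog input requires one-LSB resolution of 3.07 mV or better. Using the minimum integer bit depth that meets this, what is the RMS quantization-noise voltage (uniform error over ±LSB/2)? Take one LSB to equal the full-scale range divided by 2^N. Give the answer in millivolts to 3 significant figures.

V_FS = 4 V.
Required number of levels: 4/3.07 mV = 1302.9; smallest N with 2^N ≥ that is 11.
LSB = 4 V ÷ 2^11 = 4/2048 V = 1.9531 mV.
RMS noise = LSB/√12 = 0.564 mV.

0.564 mV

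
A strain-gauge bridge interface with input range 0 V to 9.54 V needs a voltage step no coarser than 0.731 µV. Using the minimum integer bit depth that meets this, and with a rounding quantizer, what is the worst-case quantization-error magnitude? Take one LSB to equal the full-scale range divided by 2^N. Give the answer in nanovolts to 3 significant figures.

Range is 9.54 V.
9.54 V / 0.731 µV = 1.305e7. Since 2^23 = 8388608 and 2^24 = 16777216, N = 24.
LSB = 9.54 V ÷ 2^24 = 9.54/16777216 V = 0.56863 µV.
Half an LSB is 284 nV.

284 nV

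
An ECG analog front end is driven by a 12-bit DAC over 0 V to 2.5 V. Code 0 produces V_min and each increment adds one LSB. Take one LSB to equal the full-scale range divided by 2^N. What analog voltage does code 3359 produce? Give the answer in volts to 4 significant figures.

Span = 2.5 V. LSB = 2.5 V / 2^12.
V_out = V_min + code × LSB = 0 V + 3359 × 2.5 V / 4096
      = 0 + 2.05017 = 2.05017 V.

2.050 V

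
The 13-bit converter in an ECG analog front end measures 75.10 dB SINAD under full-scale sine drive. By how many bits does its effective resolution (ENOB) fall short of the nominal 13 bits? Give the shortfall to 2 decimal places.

ENOB = (SINAD − 1.76)/6.02 = (75.10 − 1.76)/6.02 = 12.1827 bits.
Shortfall = 13 − 12.1827 = 0.8173 bits.

0.82 bits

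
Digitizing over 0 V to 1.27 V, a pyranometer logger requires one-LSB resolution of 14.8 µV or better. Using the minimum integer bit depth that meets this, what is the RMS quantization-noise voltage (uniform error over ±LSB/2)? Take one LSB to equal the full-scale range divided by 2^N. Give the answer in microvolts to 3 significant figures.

V_FS = 1.27 V.
Need 2^N ≥ 1.27 V / 14.8 µV = 85810 → N_min = 17.
One LSB is 1.27 V / 131072 = 9.6893 µV.
σ_q = LSB/√12 = 9.6893 µV/3.4641 = 2.80 µV.

2.80 µV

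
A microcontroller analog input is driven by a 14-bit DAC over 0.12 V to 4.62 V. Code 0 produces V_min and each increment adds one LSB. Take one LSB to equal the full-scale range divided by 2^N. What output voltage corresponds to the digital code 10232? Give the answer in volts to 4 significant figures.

Span: 4.62 V − (0.12 V) = 4.5 V. LSB = 4.5 V / 2^14.
Output = V_min + (10232/16384) × range = 0.12 + 0.624512 × 4.5 V
      = 0.12 + 2.81030 = 2.93030 V.

2.930 V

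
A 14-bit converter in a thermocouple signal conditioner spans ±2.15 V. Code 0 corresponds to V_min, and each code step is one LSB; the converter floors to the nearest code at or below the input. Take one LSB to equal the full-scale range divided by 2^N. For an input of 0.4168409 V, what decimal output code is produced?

Range = 2.15 − (-2.15) = 4.3 V. LSB = 4.3 V / 2^14 ≈ 262.5 µV.
V_in − V_min = 0.4168409 − (-2.15) = 2.5668409 V.
Divide by LSB: 2.5668409 × 16384/4.3 = 9780.2608.
Truncating gives code 9780.

9780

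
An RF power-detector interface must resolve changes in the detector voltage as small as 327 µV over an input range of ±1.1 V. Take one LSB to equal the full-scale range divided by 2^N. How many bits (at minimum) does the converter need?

Span: 1.1 V − (-1.1 V) = 2.2 V.
Levels needed ≥ 2.2/327 µV = 6728. 2^13 = 8192 suffices, so N_min = 13.

13 bits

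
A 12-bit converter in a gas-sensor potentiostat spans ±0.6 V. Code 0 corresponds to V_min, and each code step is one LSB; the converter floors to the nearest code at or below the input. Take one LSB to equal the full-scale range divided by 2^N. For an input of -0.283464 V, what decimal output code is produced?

1080

Full-scale range = 0.6 V − (-0.6 V) = 1.2 V. LSB = 1.2 V / 2^12 ≈ 293.0 µV.
code = ⌊(V_in − V_min)/LSB⌋ = ⌊(V_in − V_min) × 2^12 / range⌋
     = ⌊(-0.283464 − (-0.6)) × 4096 / 1.2⌋ = ⌊0.316536 × 4096/1.2⌋
     = ⌊1080.443⌋ = 1080.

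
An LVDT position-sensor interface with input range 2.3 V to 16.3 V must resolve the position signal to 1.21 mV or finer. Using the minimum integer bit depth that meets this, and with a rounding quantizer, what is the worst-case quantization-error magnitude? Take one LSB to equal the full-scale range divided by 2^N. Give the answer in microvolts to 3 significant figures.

427 µV

Span: 16.3 V − (2.3 V) = 14 V.
Need 2^N ≥ 14 V / 1.21 mV = 11570 → N_min = 14.
One LSB is 14 V / 16384 = 0.85449 mV.
Half an LSB is 427 µV.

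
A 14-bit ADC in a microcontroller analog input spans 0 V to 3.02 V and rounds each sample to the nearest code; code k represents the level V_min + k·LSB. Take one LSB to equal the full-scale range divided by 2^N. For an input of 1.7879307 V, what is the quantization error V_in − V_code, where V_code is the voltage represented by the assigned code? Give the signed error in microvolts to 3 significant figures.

−33.2 µV

Range is 3.02 V. LSB = 3.02 V / 2^14 ≈ 184.3 µV.
Position in LSBs: (1.7879307 − (0)) × 16384/3.02 = 9699.8201; rounding gives k = 9700.
V_code = 0 + (9700/16384) × 3.02 = 1.7879638672 V.
Error = V_in − V_code = 1.7879307 − (1.7879638672) = −33.2 µV.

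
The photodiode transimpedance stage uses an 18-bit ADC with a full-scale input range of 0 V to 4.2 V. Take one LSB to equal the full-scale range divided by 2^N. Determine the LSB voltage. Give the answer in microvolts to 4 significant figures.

16.02 µV

Range is 4.2 V.
2^18 = 262144 levels.
Step size = 4.2/262144 V = 16.02 µV.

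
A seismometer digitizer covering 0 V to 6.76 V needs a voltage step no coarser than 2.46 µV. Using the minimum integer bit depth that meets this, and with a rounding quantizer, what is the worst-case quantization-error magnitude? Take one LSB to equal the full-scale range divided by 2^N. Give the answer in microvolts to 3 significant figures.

0.806 µV

V_FS = 6.76 V.
6.76 V / 2.46 µV = 2.748e6. Since 2^21 = 2097152 and 2^22 = 4194304, N = 22.
LSB = 6.76 V / 2^22 = 1.6117 µV.
|e|_max = LSB/2 = 0.806 µV.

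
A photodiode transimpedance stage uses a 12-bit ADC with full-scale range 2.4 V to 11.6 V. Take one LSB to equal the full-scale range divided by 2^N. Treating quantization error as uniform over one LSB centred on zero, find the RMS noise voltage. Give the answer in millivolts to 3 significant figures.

Range = 11.6 − (2.4) = 9.2 V.
Step size = 9.2/4096 V = 2.2461 mV.
σ_q = LSB/√12 = 2.2461 mV/3.4641 = 0.648 mV.

0.648 mV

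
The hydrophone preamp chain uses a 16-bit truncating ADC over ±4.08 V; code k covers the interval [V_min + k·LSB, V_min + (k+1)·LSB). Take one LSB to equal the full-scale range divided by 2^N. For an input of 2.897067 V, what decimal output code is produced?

56035

Range = 4.08 − (-4.08) = 8.16 V. LSB = 8.16 V / 2^16 ≈ 124.5 µV.
(V_in − V_min) × 2^16/range = (2.897067 − (-4.08)) × 65536/8.16 = 56035.424.
Floor → code = 56035.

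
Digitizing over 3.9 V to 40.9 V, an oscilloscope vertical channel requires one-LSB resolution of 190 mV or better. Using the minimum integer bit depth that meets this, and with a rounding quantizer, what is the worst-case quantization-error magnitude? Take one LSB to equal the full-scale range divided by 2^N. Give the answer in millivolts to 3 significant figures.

72.3 mV

Range = 40.9 − (3.9) = 37 V.
37 V / 190 mV = 194.7. Since 2^7 = 128 and 2^8 = 256, N = 8.
Step size = 37/256 V = 144.53 mV.
Half an LSB is 72.3 mV.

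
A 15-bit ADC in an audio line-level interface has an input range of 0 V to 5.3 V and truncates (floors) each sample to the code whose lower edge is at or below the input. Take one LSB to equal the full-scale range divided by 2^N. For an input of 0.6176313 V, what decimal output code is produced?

V_FS = 5.3 V. LSB = 5.3 V / 2^15 ≈ 161.7 µV.
code = ⌊(V_in − V_min)/LSB⌋ = ⌊(V_in − V_min) × 2^15 / range⌋
     = ⌊(0.6176313 − (0)) × 32768 / 5.3⌋ = ⌊0.6176313 × 32768/5.3⌋
     = ⌊3818.593⌋ = 3818.

3818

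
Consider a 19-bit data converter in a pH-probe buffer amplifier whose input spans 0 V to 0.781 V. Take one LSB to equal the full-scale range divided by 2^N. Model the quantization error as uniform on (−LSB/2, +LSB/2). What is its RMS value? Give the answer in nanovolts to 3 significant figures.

Full-scale range = 0.781 V.
LSB = 0.781 V / 2^19 = 1.4896 µV.
V_rms = LSB/√12 = 1.4896 µV / √12 = 430 nV.

430 nV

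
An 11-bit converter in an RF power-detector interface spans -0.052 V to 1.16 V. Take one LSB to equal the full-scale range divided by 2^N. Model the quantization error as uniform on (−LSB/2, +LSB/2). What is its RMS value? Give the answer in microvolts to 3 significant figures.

171 µV

Full-scale range = 1.16 V − (-0.052 V) = 1.212 V.
LSB = 1.212 V / 2^11 = 0.59180 mV.
σ_q = LSB/√12 = 0.59180 mV/3.4641 = 171 µV.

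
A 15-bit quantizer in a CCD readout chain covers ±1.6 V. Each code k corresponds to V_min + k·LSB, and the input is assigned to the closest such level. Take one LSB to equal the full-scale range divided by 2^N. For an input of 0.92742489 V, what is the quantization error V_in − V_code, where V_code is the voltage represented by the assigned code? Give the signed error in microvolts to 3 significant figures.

−16.5 µV

Full-scale range = 1.6 V − (-1.6 V) = 3.2 V. LSB = 3.2 V / 2^15 ≈ 97.66 µV.
Position in LSBs: (0.92742489 − (-1.6)) × 32768/3.2 = 25880.8309; rounding gives k = 25881.
V_code = V_min + k × range/2^15 = -1.6 + 25881 × 3.2/32768 = 0.92744140625 V.
e = 0.92742489 − (0.92744140625) = −16.5 µV.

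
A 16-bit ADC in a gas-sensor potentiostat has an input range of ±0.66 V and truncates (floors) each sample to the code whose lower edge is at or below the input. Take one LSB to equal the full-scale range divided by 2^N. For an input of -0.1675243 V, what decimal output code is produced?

Range = 0.66 − (-0.66) = 1.32 V. LSB = 1.32 V / 2^16 ≈ 20.14 µV.
V_in − V_min = -0.1675243 − (-0.66) = 0.4924757 V.
Divide by LSB: 0.4924757 × 65536/1.32 = 24450.6723.
Truncating gives code 24450.

24450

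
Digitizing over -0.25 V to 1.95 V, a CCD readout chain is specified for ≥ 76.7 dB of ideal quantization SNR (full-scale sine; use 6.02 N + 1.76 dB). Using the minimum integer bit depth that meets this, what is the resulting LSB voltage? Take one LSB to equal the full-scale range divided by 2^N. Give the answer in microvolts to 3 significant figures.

Full-scale range = 1.95 V − (-0.25 V) = 2.2 V.
Required N = ⌈(76.7 − 1.76)/6.02⌉ = ⌈12.449⌉ = 13.
LSB = 2.2 V ÷ 2^13 = 2.2/8192 V = 269 µV.

269 µV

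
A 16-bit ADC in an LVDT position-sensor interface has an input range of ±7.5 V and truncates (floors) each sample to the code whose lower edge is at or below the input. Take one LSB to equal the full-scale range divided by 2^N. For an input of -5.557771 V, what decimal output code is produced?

8485

Span: 7.5 V − (-7.5 V) = 15 V. LSB = 15 V / 2^16 ≈ 228.9 µV.
V_in − V_min = -5.557771 − (-7.5) = 1.942229 V.
Divide by LSB: 1.942229 × 65536/15 = 8485.7280.
Truncating gives code 8485.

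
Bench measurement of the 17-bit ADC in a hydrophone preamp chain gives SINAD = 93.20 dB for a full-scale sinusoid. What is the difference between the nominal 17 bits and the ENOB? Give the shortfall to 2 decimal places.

Effective bits = (93.20 − 1.76)/6.02 = 15.1894.
Lost resolution: 17 − 15.1894 = 1.8106 bits.

1.81 bits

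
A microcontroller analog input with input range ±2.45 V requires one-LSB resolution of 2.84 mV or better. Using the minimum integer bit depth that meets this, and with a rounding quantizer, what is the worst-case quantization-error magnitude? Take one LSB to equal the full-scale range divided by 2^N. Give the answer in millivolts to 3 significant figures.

Range = 2.45 − (-2.45) = 4.9 V.
Required number of levels: 4.9/2.84 mV = 1725.4; smallest N with 2^N ≥ that is 11.
LSB = 4.9 V / 2^11 = 2.3926 mV.
Half an LSB is 1.20 mV.

1.20 mV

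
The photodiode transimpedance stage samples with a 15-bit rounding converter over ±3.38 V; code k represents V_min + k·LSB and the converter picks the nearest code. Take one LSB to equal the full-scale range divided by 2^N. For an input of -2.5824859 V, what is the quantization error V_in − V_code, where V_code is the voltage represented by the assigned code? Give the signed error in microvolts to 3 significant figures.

The full-scale span is 3.38 − (-3.38) = 6.76 V. LSB = 6.76 V / 2^15 ≈ 206.3 µV.
Position in LSBs: (-2.5824859 − (-3.38)) × 32768/6.76 = 3865.8198; rounding gives k = 3866.
V_code = V_min + k × range/2^15 = -3.38 + 3866 × 6.76/32768 = -2.5824487305 V.
V_in − V_code = -2.5824859 − (-2.5824487305) = −37.2 µV.

−37.2 µV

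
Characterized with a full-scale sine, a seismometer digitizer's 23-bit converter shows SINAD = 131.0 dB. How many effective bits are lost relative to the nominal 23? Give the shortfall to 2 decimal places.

1.53 bits

Effective bits = (131.0 − 1.76)/6.02 = 21.4684.
23 − 21.4684 = 1.53 bits below nominal.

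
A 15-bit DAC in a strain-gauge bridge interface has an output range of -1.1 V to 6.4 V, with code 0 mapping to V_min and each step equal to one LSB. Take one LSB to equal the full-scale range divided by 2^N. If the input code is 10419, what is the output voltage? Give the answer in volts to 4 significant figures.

1.285 V

Range = 6.4 − (-1.1) = 7.5 V. LSB = 7.5 V / 2^15.
V_out = -1.1 + 10419 × (7.5/32768) V
      = -1.1 V + 2.38472 V = 1.28472 V.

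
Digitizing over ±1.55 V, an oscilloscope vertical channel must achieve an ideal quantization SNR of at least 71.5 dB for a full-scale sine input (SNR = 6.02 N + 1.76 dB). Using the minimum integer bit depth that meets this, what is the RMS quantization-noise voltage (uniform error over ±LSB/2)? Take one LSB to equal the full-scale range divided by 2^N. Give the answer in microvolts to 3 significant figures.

Full-scale range = 1.55 V − (-1.55 V) = 3.1 V.
6.02 N + 1.76 ≥ 71.5 gives N ≥ 11.585, so the minimum integer is 12.
LSB = 3.1 V ÷ 2^12 = 3.1/4096 V = 0.75684 mV.
RMS noise = LSB/√12 = 218 µV.

218 µV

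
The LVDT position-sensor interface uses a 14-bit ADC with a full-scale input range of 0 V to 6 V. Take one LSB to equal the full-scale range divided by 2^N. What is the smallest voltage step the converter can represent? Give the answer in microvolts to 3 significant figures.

366 µV

Range is 6 V.
There are 2^14 = 16384 steps.
LSB = 6 V ÷ 2^14 = 6/16384 V = 366 µV.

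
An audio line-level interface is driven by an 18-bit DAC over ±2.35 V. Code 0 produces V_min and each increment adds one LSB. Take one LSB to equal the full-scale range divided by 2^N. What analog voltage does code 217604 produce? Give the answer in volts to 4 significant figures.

Range = 2.35 − (-2.35) = 4.7 V. LSB = 4.7 V / 2^18.
V_out = -2.35 + 217604 × (4.7/262144) V
      = -2.35 + 3.90144 = 1.55144 V.

1.551 V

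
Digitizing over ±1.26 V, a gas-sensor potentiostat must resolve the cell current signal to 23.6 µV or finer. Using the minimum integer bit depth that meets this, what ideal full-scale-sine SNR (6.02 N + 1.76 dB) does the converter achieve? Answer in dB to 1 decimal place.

Span: 1.26 V − (-1.26 V) = 2.52 V.
Required number of levels: 2.52/23.6 µV = 106780; smallest N with 2^N ≥ that is 17.
SNR = 6.02 × 17 + 1.76 = 104.10 dB.

104.1 dB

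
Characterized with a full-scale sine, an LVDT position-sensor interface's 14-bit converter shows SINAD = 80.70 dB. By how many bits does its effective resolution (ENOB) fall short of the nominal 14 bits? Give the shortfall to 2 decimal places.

0.89 bits

N_eff = (80.70 − 1.76)/6.02 = 13.1130 bits.
14 − 13.1130 = 0.89 bits below nominal.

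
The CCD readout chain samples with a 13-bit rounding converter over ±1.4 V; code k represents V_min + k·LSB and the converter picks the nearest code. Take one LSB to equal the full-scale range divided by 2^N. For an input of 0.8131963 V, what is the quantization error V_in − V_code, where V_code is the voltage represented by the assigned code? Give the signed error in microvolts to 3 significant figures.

Span: 1.4 V − (-1.4 V) = 2.8 V. LSB = 2.8 V / 2^13 ≈ 341.8 µV.
(V_in − V_min)/LSB = (0.8131963 − (-1.4)) × 8192/2.8 = 6475.1800 → nearest code k = 6475.
V_code = -1.4 + (6475/8192) × 2.8 = 0.8131347656 V.
Error = V_in − V_code = 0.8131963 − (0.8131347656) = +61.5 µV.

+61.5 µV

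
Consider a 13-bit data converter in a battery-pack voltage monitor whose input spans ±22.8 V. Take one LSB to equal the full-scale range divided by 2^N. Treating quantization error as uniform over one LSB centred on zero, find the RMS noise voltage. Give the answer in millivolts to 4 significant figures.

The full-scale span is 22.8 − (-22.8) = 45.6 V.
LSB = 45.6 V / 2^13 = 5.56641 mV.
V_rms = LSB/√12 = 5.56641 mV / √12 = 1.607 mV.

1.607 mV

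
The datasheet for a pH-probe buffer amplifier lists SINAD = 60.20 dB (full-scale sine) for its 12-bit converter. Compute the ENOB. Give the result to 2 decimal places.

9.71 bits

ENOB = (60.20 − 1.76)/6.02 = 9.7076 bits.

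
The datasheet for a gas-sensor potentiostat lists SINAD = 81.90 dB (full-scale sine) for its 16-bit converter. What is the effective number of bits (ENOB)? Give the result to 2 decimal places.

13.31 bits

ENOB = (SINAD − 1.76) / 6.02 = (81.90 − 1.76) / 6.02 = 80.14 / 6.02 = 13.3123.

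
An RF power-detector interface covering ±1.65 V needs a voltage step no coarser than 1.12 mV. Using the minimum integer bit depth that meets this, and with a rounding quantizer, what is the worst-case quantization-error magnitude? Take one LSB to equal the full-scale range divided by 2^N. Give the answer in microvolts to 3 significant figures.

The full-scale span is 1.65 − (-1.65) = 3.3 V.
Need 2^N ≥ 3.3 V / 1.12 mV = 2946 → N_min = 12.
Step size = 3.3/4096 V = 0.80566 mV.
Half an LSB is 403 µV.

403 µV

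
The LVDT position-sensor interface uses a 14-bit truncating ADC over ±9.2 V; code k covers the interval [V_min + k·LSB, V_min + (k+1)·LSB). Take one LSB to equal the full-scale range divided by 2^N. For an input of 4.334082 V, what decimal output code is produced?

Range = 9.2 − (-9.2) = 18.4 V. LSB = 18.4 V / 2^14 ≈ 1.123 mV.
code = ⌊(V_in − V_min)/LSB⌋ = ⌊(V_in − V_min) × 2^14 / range⌋
     = ⌊(4.334082 − (-9.2)) × 16384 / 18.4⌋ = ⌊13.534082 × 16384/18.4⌋
     = ⌊12051.217⌋ = 12051.

12051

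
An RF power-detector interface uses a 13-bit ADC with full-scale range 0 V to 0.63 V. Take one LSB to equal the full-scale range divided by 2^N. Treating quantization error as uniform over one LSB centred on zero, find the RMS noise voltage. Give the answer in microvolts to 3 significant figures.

22.2 µV

Span = 0.63 V.
LSB = 0.63 V ÷ 2^13 = 0.63/8192 V = 76.904 µV.
σ_q = LSB/√12 = 76.904 µV/3.4641 = 22.2 µV.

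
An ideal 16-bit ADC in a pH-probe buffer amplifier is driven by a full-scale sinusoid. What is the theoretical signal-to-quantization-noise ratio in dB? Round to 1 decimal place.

For an ideal N-bit converter with full-scale sine input, SNR = 6.02 N + 1.76 dB. SNR = 6.02 × 16 + 1.76 = 96.32 + 1.76 = 98.08 dB.

98.1 dB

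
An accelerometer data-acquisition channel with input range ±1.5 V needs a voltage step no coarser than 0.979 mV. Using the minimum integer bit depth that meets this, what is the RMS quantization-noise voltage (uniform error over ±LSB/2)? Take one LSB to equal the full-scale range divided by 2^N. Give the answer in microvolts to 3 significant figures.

Full-scale range = 1.5 V − (-1.5 V) = 3 V.
Levels needed ≥ 3/0.979 mV = 3064. 2^12 = 4096 suffices, so N_min = 12.
LSB = 3 V ÷ 2^12 = 3/4096 V = 0.73242 mV.
RMS noise = LSB/√12 = 211 µV.

211 µV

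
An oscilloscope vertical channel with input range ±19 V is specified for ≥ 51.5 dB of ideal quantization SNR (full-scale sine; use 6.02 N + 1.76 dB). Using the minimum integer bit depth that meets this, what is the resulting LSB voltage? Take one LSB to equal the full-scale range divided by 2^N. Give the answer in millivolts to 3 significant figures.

Range = 19 − (-19) = 38 V.
Solving 6.02 N ≥ 51.5 − 1.76: N ≥ 8.262. Round up → N = 9.
Step size = 38/512 V = 74.2 mV.

74.2 mV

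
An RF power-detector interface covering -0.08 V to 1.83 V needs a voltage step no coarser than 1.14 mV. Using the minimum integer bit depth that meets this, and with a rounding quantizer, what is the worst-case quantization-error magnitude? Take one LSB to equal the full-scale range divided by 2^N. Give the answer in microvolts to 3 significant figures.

The full-scale span is 1.83 − (-0.08) = 1.91 V.
Levels needed ≥ 1.91/1.14 mV = 1675. 2^11 = 2048 suffices, so N_min = 11.
One LSB is 1.91 V / 2048 = 0.93262 mV.
|e|_max = LSB/2 = 466 µV.

466 µV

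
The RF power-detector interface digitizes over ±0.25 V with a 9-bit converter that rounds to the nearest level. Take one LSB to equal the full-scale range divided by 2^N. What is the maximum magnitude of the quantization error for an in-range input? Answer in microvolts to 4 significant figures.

488.3 µV

The full-scale span is 0.25 − (-0.25) = 0.5 V.
LSB = 0.5 V ÷ 2^9 = 0.5/512 V = 0.976563 mV.
A rounding quantizer has |error| ≤ LSB/2 = 488.3 µV.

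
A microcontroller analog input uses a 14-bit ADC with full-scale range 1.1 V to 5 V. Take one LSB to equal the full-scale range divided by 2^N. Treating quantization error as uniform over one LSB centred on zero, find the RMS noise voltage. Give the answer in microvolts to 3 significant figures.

68.7 µV

The full-scale span is 5 − (1.1) = 3.9 V.
LSB = 3.9 V ÷ 2^14 = 3.9/16384 V = 238.04 µV.
V_rms = LSB/√12 = 238.04 µV / √12 = 68.7 µV.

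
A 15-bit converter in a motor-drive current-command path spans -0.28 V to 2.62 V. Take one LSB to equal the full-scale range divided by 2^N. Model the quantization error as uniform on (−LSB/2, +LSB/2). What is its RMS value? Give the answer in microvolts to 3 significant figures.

Range = 2.62 − (-0.28) = 2.9 V.
One LSB is 2.9 V / 32768 = 88.501 µV.
RMS of a uniform error over width LSB is LSB/√12 = 25.5 µV.

25.5 µV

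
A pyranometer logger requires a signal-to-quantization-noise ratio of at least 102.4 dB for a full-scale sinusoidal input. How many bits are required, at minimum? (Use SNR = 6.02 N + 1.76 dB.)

17 bits

6.02 N + 1.76 ≥ 102.4 gives N ≥ 16.718, so the minimum integer is 17.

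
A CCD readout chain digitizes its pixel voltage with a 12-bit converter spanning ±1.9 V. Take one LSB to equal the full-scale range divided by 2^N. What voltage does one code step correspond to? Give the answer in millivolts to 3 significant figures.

0.928 mV

Range = 1.9 − (-1.9) = 3.8 V.
Number of codes = 2^12 = 4096.
LSB = 3.8 V ÷ 2^12 = 3.8/4096 V = 0.928 mV.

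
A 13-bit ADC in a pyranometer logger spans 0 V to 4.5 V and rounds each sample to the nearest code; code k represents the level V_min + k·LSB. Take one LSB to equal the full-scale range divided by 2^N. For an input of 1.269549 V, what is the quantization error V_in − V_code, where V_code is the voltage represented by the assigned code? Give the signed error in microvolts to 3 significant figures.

+78.8 µV

Full-scale range = 4.5 V. LSB = 4.5 V / 2^13 ≈ 0.5493 mV.
Position in LSBs: (1.269549 − (0)) × 8192/4.5 = 2311.1434; rounding gives k = 2311.
Reconstructed level: 0 + 2311 × 4.5/8192 V = 1.269470215 V.
V_in − V_code = 1.269549 − (1.269470215) = +78.8 µV.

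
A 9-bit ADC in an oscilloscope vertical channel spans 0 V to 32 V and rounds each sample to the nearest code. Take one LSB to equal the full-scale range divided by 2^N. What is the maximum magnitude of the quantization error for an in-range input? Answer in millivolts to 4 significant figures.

31.25 mV

Span = 32 V.
LSB = 32 V ÷ 2^9 = 32/512 V = 62.5000 mV.
Worst-case error for round-to-nearest is half an LSB: 31.25 mV.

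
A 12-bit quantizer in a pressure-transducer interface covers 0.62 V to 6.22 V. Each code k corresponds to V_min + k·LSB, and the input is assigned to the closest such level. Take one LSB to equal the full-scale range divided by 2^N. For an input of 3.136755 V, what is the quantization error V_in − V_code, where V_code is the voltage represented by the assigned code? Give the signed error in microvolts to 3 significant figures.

−237 µV

Span: 6.22 V − (0.62 V) = 5.6 V. LSB = 5.6 V / 2^12 ≈ 1.367 mV.
(V_in − V_min)/LSB = (3.136755 − (0.62)) × 4096/5.6 = 1840.8265 → nearest code k = 1841.
V_code = 0.62 + (1841/4096) × 5.6 = 3.136992188 V.
e = 3.136755 − (3.136992188) = −237 µV.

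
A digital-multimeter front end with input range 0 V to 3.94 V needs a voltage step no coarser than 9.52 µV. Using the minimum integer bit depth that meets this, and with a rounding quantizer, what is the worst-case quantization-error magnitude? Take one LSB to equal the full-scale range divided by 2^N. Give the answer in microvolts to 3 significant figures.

Range is 3.94 V.
Levels needed ≥ 3.94/9.52 µV = 413900. 2^19 = 524288 suffices, so N_min = 19.
LSB = 3.94 V / 2^19 = 7.5150 µV.
Half an LSB is 3.76 µV.

3.76 µV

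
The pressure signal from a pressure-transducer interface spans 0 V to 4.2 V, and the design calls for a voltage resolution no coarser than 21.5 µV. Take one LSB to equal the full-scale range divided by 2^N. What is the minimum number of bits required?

Range is 4.2 V.
Required number of levels: 4.2/21.5 µV = 195350; smallest N with 2^N ≥ that is 18.

18 bits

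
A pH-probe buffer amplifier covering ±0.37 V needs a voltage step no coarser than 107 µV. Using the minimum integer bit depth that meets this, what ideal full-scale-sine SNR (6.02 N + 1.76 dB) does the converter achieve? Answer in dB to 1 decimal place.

Range = 0.37 − (-0.37) = 0.74 V.
Need 2^N ≥ 0.74 V / 107 µV = 6916 → N_min = 13.
6.02(13) + 1.76 = 80.02 dB.

80.0 dB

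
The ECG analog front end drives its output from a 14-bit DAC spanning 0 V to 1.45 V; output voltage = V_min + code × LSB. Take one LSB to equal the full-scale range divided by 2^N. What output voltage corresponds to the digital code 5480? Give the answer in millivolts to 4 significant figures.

Span = 1.45 V. LSB = 1.45 V / 2^14.
V_out = 0 + 5480 × (1.45/16384) V
      = 0 V + 0.484985 V = 0.484985 V.

485.0 mV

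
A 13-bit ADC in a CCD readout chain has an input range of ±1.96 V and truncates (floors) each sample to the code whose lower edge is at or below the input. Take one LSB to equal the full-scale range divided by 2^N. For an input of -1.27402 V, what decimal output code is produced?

1433

The full-scale span is 1.96 − (-1.96) = 3.92 V. LSB = 3.92 V / 2^13 ≈ 478.5 µV.
(V_in − V_min) × 2^13/range = (-1.27402 − (-1.96)) × 8192/3.92 = 1433.558.
Floor → code = 1433.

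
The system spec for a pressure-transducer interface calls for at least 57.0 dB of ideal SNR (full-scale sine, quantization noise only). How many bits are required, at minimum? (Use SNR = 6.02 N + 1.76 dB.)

Required N = ⌈(57.0 − 1.76)/6.02⌉ = ⌈9.176⌉ = 10.

10 bits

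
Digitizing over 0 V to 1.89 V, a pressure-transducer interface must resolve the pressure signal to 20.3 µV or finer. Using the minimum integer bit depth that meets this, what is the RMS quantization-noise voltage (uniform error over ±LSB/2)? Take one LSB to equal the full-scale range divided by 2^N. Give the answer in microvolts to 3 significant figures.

4.16 µV

V_FS = 1.89 V.
Required number of levels: 1.89/20.3 µV = 93103; smallest N with 2^N ≥ that is 17.
One LSB is 1.89 V / 131072 = 14.420 µV.
V_rms = LSB/√12 = 4.16 µV.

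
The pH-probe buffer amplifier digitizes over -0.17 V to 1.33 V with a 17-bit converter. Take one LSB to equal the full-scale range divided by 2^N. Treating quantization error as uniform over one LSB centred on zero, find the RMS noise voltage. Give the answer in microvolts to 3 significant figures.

3.30 µV

The full-scale span is 1.33 − (-0.17) = 1.5 V.
LSB = 1.5 V / 2^17 = 11.444 µV.
V_rms = LSB/√12 = 11.444 µV / √12 = 3.30 µV.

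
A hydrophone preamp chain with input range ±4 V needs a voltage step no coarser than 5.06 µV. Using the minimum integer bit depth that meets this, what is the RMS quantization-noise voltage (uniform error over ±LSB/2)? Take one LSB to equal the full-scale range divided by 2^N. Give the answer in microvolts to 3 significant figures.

Full-scale range = 4 V − (-4 V) = 8 V.
Levels needed ≥ 8/5.06 µV = 1.581e6. 2^21 = 2097152 suffices, so N_min = 21.
Step size = 8/2097152 V = 3.8147 µV.
RMS noise = LSB/√12 = 1.10 µV.

1.10 µV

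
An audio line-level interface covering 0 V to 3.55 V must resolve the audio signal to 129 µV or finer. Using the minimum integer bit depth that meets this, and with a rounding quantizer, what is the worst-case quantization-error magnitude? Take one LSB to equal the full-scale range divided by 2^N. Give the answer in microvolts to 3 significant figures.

Full-scale range = 3.55 V.
3.55 V / 129 µV = 27520. Since 2^14 = 16384 and 2^15 = 32768, N = 15.
One LSB is 3.55 V / 32768 = 108.34 µV.
Half an LSB is 54.2 µV.

54.2 µV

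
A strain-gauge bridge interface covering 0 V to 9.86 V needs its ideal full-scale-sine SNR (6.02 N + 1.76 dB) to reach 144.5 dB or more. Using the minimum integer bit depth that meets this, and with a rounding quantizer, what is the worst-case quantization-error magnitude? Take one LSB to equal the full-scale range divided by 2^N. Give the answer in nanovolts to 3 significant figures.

Full-scale range = 9.86 V.
Required N = ⌈(144.5 − 1.76)/6.02⌉ = ⌈23.711⌉ = 24.
LSB = 9.86 V ÷ 2^24 = 9.86/16777216 V = 0.58770 µV.
Half an LSB is 294 nV.

294 nV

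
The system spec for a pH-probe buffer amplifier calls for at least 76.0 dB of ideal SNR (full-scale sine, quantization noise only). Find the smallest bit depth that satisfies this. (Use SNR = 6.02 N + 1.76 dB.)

13 bits

Solving 6.02 N ≥ 76.0 − 1.76: N ≥ 12.332. Round up → N = 13.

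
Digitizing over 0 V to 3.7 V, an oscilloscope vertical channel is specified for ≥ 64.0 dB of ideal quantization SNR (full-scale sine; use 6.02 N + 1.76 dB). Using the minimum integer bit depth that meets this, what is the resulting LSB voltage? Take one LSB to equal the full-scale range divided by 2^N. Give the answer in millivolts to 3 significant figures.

Span = 3.7 V.
Required N = ⌈(64.0 − 1.76)/6.02⌉ = ⌈10.339⌉ = 11.
LSB = 3.7 V / 2^11 = 1.81 mV.

1.81 mV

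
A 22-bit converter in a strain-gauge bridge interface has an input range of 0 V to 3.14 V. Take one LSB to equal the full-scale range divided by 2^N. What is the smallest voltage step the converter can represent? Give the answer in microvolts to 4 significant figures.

Span = 3.14 V.
2^22 = 4194304 levels.
One LSB is 3.14 V / 4194304 = 0.7486 µV.

0.7486 µV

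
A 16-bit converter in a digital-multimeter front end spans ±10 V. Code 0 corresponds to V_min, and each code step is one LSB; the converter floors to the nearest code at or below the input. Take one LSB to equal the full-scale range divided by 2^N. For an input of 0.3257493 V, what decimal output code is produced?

Span: 10 V − (-10 V) = 20 V. LSB = 20 V / 2^16 ≈ 305.2 µV.
V_in − V_min = 0.3257493 − (-10) = 10.3257493 V.
Divide by LSB: 10.3257493 × 65536/20 = 33835.4153.
Truncating gives code 33835.

33835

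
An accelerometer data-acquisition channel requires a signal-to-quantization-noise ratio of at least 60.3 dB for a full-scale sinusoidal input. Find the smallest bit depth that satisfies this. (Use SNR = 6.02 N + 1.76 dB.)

10 bits

N ≥ (60.3 − 1.76)/6.02 = 9.724 → N_min = 10.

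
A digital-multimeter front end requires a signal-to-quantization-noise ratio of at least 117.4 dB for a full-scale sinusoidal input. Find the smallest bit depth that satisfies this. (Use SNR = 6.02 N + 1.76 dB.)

6.02 N + 1.76 ≥ 117.4 gives N ≥ 19.209, so the minimum integer is 20.

20 bits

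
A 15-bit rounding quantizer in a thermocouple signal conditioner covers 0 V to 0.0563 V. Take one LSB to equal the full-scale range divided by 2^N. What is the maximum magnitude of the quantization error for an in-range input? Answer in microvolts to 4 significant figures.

0.8591 µV

Full-scale range = 0.0563 V.
LSB = 0.0563 V / 2^15 = 1.71814 µV.
|e|_max = LSB/2 = 0.8591 µV.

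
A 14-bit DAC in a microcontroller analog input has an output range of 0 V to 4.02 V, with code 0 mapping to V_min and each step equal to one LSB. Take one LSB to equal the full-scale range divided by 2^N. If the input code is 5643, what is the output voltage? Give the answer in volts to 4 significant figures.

1.385 V

Span = 4.02 V. LSB = 4.02 V / 2^14.
V_out = 0 + 5643 × (4.02/16384) V
      = 0 V + 1.38457 V = 1.38457 V.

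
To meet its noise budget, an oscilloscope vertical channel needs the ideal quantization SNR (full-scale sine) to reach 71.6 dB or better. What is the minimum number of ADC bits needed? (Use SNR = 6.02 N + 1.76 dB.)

Solving 6.02 N ≥ 71.6 − 1.76: N ≥ 11.601. Round up → N = 12.

12 bits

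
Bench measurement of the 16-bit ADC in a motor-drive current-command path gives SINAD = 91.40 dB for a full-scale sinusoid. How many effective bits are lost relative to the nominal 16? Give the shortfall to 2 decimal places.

ENOB = (SINAD − 1.76)/6.02 = (91.40 − 1.76)/6.02 = 14.8904 bits.
16 − 14.8904 = 1.11 bits below nominal.

1.11 bits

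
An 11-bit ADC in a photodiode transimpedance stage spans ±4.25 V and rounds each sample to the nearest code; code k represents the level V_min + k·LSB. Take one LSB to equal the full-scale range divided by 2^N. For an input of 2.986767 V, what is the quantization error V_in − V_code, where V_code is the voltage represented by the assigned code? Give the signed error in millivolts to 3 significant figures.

−1.51 mV

Span: 4.25 V − (-4.25 V) = 8.5 V. LSB = 8.5 V / 2^11 ≈ 4.150 mV.
(2.986767 − (-4.25)) / LSB = 7.236767 × 2048/8.5 = 1743.6352. Nearest integer: k = 1744.
V_code = -4.25 + (1744/2048) × 8.5 = 2.988281250 V.
Error = V_in − V_code = 2.986767 − (2.988281250) = −1.51 mV.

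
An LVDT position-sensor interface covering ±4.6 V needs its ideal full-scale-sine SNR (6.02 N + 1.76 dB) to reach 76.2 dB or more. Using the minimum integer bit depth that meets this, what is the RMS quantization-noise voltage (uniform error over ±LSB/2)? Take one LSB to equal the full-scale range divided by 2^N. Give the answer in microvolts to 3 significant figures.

324 µV

Span: 4.6 V − (-4.6 V) = 9.2 V.
Required N = ⌈(76.2 − 1.76)/6.02⌉ = ⌈12.365⌉ = 13.
Step size = 9.2/8192 V = 1.1230 mV.
σ_q = LSB/√12 = 1.1230 mV/3.4641 = 324 µV.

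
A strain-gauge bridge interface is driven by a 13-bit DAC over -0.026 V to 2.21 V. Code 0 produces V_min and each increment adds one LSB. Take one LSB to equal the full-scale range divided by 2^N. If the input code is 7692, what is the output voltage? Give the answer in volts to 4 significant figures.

2.074 V

Full-scale range = 2.21 V − (-0.026 V) = 2.236 V. LSB = 2.236 V / 2^13.
V_out = -0.026 + 7692 × (2.236/8192) V
      = -0.026 V + 2.09953 V = 2.07353 V.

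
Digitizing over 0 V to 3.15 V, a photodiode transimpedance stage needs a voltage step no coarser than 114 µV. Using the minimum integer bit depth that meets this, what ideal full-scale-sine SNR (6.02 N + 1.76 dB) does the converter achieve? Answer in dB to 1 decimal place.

Span = 3.15 V.
Need 2^N ≥ 3.15 V / 114 µV = 27630 → N_min = 15.
Ideal SNR at N = 15: 6.02·15 + 1.76 = 92.1 dB.

92.1 dB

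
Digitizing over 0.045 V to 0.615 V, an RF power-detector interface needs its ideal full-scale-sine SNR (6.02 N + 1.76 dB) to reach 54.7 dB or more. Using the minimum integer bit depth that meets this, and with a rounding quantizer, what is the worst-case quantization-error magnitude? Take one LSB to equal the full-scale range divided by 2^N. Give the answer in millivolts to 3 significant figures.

Full-scale range = 0.615 V − (0.045 V) = 0.57 V.
6.02 N + 1.76 ≥ 54.7 gives N ≥ 8.794, so the minimum integer is 9.
LSB = 0.57 V / 2^9 = 1.1133 mV.
Max error for round-to-nearest is LSB/2 = 0.557 mV.

0.557 mV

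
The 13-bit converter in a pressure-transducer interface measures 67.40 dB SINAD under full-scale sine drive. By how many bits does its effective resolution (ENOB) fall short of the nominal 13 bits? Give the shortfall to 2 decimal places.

2.10 bits

Effective bits = (67.40 − 1.76)/6.02 = 10.9037.
Shortfall = 13 − 10.9037 = 2.0963 bits.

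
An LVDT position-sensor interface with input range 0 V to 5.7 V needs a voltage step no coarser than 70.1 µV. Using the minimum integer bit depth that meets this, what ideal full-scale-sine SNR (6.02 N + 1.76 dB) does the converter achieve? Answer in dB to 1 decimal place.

Range is 5.7 V.
Need 2^N ≥ 5.7 V / 70.1 µV = 81310 → N_min = 17.
6.02(17) + 1.76 = 104.10 dB.

104.1 dB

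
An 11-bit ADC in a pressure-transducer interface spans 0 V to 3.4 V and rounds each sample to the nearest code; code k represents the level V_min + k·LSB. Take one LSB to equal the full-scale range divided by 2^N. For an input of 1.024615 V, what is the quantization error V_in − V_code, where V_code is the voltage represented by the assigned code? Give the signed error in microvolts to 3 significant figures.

Full-scale range = 3.4 V. LSB = 3.4 V / 2^11 ≈ 1.660 mV.
(V_in − V_min)/LSB = (1.024615 − (0)) × 2048/3.4 = 617.1799 → nearest code k = 617.
V_code = V_min + k × range/2^11 = 0 + 617 × 3.4/2048 = 1.024316406 V.
Error = V_in − V_code = 1.024615 − (1.024316406) = +299 µV.

+299 µV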